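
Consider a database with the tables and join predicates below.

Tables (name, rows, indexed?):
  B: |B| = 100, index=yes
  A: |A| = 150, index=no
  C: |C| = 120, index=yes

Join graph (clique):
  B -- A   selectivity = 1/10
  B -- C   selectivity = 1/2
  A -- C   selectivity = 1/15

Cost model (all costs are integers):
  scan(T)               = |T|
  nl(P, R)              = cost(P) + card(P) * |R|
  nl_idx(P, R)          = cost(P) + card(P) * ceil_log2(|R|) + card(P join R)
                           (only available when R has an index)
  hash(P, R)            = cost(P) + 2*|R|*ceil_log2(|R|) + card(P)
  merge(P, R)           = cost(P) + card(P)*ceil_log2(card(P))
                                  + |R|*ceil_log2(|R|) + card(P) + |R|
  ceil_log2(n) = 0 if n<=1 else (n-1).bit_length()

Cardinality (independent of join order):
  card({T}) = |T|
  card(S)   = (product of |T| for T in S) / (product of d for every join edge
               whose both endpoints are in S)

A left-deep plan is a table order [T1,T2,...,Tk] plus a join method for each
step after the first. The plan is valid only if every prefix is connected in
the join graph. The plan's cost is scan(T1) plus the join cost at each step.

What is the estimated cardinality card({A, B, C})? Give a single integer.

Tables in S: A(150), B(100), C(120)
Edges inside S: B-A(d=10), B-C(d=2), A-C(d=15)
numerator = 150 * 100 * 120 = 1800000
denominator = 10 * 2 * 15 = 300
card(S) = 1800000 / 300 = 6000

6000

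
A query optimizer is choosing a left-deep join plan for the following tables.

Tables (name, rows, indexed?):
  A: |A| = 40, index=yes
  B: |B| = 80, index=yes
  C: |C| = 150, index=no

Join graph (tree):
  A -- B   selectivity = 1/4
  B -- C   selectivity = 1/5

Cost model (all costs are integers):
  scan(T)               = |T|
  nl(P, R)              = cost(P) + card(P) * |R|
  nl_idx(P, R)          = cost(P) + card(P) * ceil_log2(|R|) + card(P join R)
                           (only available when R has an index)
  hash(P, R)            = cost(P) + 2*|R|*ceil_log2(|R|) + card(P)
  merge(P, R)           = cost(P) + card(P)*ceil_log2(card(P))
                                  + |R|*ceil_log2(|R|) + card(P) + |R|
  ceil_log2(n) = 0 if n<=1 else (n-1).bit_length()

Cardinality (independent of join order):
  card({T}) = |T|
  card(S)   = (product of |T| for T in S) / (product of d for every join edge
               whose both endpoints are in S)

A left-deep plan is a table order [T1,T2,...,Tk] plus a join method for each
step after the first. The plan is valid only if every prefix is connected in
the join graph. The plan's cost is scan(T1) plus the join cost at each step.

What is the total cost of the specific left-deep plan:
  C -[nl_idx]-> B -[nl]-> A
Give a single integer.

step 1: scan C: cost=150, card=150
step 2: join B via nl_idx
    card(P join B) = 150*80/(5) = 2400
    cost = 150 + 150*7 + 2400 = 3600
step 3: join A via nl
    card(P join A) = 2400*40/(4) = 24000
    cost = 3600 + 2400*40 = 99600

99600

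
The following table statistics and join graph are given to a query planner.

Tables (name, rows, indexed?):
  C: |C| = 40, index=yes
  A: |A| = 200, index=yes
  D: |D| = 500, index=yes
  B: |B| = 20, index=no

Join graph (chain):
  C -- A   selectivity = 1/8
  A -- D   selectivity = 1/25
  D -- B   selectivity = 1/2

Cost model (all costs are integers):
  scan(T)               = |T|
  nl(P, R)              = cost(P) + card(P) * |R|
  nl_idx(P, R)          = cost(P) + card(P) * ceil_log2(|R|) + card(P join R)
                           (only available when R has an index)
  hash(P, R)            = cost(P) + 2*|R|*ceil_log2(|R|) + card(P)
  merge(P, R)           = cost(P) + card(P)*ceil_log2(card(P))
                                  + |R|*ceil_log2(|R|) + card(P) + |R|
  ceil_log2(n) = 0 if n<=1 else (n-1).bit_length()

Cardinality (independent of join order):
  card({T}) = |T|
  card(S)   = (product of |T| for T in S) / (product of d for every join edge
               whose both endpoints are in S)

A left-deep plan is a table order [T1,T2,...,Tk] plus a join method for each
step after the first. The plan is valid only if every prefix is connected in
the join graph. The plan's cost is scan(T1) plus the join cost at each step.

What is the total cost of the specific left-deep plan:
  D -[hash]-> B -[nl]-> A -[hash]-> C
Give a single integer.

1041680

step 1: scan D: cost=500, card=500
step 2: join B via hash
    card(P join B) = 500*20/(2) = 5000
    cost = 500 + 2*20*5 + 500 = 1200
step 3: join A via nl
    card(P join A) = 5000*200/(25) = 40000
    cost = 1200 + 5000*200 = 1001200
step 4: join C via hash
    card(P join C) = 40000*40/(8) = 200000
    cost = 1001200 + 2*40*6 + 40000 = 1041680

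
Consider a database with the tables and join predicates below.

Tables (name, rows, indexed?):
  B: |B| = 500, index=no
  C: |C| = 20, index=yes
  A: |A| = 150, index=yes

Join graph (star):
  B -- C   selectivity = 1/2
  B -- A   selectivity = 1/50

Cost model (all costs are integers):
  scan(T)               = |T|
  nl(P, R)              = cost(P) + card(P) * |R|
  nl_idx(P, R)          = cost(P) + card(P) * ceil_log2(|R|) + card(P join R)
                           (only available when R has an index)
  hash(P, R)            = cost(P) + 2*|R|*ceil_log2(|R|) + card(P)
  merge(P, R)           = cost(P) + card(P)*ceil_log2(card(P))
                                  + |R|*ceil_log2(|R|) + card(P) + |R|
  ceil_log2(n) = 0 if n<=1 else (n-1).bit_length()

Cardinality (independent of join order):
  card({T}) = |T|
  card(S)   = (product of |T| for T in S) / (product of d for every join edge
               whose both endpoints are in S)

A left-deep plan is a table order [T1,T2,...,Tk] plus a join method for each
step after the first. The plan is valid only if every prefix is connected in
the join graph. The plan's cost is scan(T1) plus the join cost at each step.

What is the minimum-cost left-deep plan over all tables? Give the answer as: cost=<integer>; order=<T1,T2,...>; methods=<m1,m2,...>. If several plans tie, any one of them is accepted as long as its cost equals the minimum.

Selinger DP (subsets sized 1..n):
  {B}: scan cost=500, card=500
  {C}: scan cost=20, card=20
  {A}: scan cost=150, card=150
  {BC}: card=5000; try (C,hash)→1200, (B,merge)→5140, (C,merge)→5620, (C,nl_idx)→8000, (B,hash)→9040, (B,nl)→10020 …(+1); best=1200 via (C,hash)
  {AB}: card=1500; try (A,hash)→3400, (A,nl_idx)→6000, (B,merge)→6500, (A,merge)→6850, (B,hash)→9300, (B,nl)→75150 …(+1); best=3400 via (A,hash)
  {ABC}: card=15000; try (C,hash)→5100, (A,hash)→8600, (C,merge)→21520, (C,nl_idx)→25900, (C,nl)→33400, (A,nl_idx)→56200 …(+2); best=5100 via (C,hash)

cost=5100; order=B,A,C; methods=hash,hash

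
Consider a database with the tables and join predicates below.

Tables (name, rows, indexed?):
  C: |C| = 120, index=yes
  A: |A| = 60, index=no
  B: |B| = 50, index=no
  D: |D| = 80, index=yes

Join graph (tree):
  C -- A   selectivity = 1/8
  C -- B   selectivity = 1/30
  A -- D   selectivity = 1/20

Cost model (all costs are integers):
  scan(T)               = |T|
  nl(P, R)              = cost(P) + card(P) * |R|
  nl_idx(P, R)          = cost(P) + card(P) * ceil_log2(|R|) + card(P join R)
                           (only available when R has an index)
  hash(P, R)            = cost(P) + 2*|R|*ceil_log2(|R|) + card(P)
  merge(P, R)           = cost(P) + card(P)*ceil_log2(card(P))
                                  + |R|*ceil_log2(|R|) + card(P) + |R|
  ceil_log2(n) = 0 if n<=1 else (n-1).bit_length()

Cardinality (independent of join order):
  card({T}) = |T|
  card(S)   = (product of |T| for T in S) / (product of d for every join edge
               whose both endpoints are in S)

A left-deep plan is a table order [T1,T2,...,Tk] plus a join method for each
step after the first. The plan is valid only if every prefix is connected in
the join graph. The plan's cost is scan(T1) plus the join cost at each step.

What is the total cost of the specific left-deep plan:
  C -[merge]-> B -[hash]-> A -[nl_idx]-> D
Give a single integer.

18850

step 1: scan C: cost=120, card=120
step 2: join B via merge
    card(P join B) = 120*50/(30) = 200
    cost = 120 + 120*7 + 50*6 + 120 + 50 = 1430
step 3: join A via hash
    card(P join A) = 200*60/(8) = 1500
    cost = 1430 + 2*60*6 + 200 = 2350
step 4: join D via nl_idx
    card(P join D) = 1500*80/(20) = 6000
    cost = 2350 + 1500*7 + 6000 = 18850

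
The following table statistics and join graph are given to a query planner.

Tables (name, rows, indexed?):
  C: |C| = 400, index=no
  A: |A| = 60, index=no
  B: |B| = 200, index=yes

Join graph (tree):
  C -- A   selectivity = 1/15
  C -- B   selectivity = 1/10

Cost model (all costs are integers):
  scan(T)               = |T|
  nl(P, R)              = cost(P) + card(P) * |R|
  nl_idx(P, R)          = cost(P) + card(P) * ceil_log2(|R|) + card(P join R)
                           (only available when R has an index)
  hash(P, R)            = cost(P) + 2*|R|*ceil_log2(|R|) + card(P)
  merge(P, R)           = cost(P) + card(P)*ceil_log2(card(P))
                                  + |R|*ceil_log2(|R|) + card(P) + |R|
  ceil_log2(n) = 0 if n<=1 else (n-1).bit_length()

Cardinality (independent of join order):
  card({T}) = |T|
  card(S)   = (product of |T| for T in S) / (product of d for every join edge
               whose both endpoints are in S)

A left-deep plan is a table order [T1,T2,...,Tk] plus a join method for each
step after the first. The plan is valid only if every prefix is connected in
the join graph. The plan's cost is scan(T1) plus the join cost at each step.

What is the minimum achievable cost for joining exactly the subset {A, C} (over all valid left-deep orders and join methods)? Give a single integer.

1520

Selinger DP over subsets of {A,C}:
  {C}: scan cost=400, card=400
  {A}: scan cost=60, card=60
  {AC}: card=1600; try (A,hash)→1520, (C,merge)→4480, (A,merge)→4820, (C,hash)→7320, (C,nl)→24060, (A,nl)→24400; best=1520 via (A,hash)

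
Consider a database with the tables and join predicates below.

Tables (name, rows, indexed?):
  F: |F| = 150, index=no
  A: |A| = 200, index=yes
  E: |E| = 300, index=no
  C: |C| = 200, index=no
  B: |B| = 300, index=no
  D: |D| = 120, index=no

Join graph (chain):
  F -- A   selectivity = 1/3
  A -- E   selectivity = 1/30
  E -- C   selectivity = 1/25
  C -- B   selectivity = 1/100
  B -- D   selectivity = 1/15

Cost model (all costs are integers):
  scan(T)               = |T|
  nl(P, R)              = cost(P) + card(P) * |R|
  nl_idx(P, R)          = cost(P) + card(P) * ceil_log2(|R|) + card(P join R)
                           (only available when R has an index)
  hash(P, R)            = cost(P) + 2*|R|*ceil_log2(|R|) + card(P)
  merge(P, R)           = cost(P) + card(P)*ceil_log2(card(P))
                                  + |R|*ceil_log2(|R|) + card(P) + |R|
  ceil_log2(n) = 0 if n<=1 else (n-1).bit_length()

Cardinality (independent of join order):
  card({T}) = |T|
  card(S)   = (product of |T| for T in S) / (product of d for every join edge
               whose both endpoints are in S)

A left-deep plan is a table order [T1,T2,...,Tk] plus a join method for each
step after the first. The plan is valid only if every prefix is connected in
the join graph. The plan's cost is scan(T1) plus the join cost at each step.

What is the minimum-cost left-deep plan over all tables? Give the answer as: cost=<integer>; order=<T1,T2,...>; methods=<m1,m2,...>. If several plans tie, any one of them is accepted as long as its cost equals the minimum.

cost=456280; order=B,C,E,A,D,F; methods=hash,hash,hash,hash,hash

Selinger DP (subsets sized 1..n):
  {F}: scan cost=150, card=150
  {A}: scan cost=200, card=200
  {E}: scan cost=300, card=300
  {C}: scan cost=200, card=200
  {B}: scan cost=300, card=300
  {D}: scan cost=120, card=120
  {AF}: card=10000; try (F,hash)→2800, (A,merge)→3300, (F,merge)→3350, (A,hash)→3500, (A,nl_idx)→11350, (A,nl)→30150 …(+1); best=2800 via (F,hash)
  {AE}: card=2000; try (A,hash)→3800, (A,nl_idx)→4700, (E,merge)→5000, (A,merge)→5100, (E,hash)→5800, (E,nl)→60200 …(+1); best=3800 via (A,hash)
  {CE}: card=2400; try (C,hash)→3800, (E,merge)→5000, (C,merge)→5100, (E,hash)→5800, (E,nl)→60200, (C,nl)→60300; best=3800 via (C,hash)
  {BC}: card=600; try (C,hash)→3800, (B,merge)→5000, (C,merge)→5100, (B,hash)→5800, (B,nl)→60200, (C,nl)→60300; best=3800 via (C,hash)
  {BD}: card=2400; try (D,hash)→2280, (B,merge)→4080, (D,merge)→4260, (B,hash)→5640, (B,nl)→36120, (D,nl)→36300; best=2280 via (D,hash)
  {AEF}: card=100000; try (F,hash)→8200, (E,hash)→18200, (F,merge)→29150, (E,merge)→155800, (F,nl)→303800, (E,nl)→3002800; best=8200 via (F,hash)
  {ACE}: card=16000; try (C,hash)→9000, (A,hash)→9400, (C,merge)→29600, (A,merge)→36800, (A,nl_idx)→39000, (C,nl)→403800 …(+1); best=9000 via (C,hash)
  {BCE}: card=7200; try (E,hash)→9800, (B,hash)→11600, (E,merge)→13400, (B,merge)→38000, (E,nl)→183800, (B,nl)→723800; best=9800 via (E,hash)
  {BCD}: card=4800; try (D,hash)→6080, (C,hash)→7880, (D,merge)→11360, (C,merge)→35280, (D,nl)→75800, (C,nl)→482280; best=6080 via (D,hash)
  {ACEF}: card=800000; try (F,hash)→27400, (C,hash)→111400, (F,merge)→250350, (C,merge)→1810000, (F,nl)→2409000, (C,nl)→20008200; best=27400 via (F,hash)
  {ABCE}: card=48000; try (A,hash)→20200, (B,hash)→30400, (A,merge)→112400, (A,nl_idx)→115400, (B,merge)→252000, (A,nl)→1449800 …(+1); best=20200 via (A,hash)
  {BCDE}: card=57600; try (E,hash)→16280, (D,hash)→18680, (E,merge)→76280, (D,merge)→111560, (D,nl)→873800, (E,nl)→1446080; best=16280 via (E,hash)
  {ABCEF}: card=2400000; try (F,hash)→70600, (B,hash)→832800, (F,merge)→837550, (F,nl)→7220200, (B,merge)→16830400, (B,nl)→240027400; best=70600 via (F,hash)
  {ABCDE}: card=384000; try (D,hash)→69880, (A,hash)→77080, (D,merge)→837160, (A,nl_idx)→861080, (A,merge)→997280, (D,nl)→5780200 …(+1); best=69880 via (D,hash)
  {ABCDEF}: card=19200000; try (F,hash)→456280, (D,hash)→2472280, (F,merge)→7751230, (D,merge)→55271560, (F,nl)→57669880, (D,nl)→288070600; best=456280 via (F,hash)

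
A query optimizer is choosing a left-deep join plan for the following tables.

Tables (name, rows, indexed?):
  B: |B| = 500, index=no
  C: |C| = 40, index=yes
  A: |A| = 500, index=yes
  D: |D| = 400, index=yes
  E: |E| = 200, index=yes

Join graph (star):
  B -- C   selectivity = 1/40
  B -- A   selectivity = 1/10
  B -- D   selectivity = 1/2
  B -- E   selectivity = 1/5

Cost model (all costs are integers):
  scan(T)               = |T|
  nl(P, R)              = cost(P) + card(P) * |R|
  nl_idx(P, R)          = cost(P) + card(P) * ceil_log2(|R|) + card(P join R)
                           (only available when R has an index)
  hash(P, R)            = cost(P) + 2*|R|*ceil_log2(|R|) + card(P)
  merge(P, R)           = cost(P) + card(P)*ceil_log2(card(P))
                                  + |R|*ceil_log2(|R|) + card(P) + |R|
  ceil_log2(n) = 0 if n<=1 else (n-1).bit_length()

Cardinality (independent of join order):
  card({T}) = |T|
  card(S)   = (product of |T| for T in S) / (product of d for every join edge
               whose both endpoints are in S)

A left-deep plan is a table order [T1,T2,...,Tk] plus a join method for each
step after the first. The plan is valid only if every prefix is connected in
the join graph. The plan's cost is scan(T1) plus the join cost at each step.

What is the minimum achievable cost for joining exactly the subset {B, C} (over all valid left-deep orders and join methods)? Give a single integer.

1480

Selinger DP over subsets of {B,C}:
  {B}: scan cost=500, card=500
  {C}: scan cost=40, card=40
  {BC}: card=500; try (C,hash)→1480, (C,nl_idx)→4000, (B,merge)→5320, (C,merge)→5780, (B,hash)→9080, (B,nl)→20040 …(+1); best=1480 via (C,hash)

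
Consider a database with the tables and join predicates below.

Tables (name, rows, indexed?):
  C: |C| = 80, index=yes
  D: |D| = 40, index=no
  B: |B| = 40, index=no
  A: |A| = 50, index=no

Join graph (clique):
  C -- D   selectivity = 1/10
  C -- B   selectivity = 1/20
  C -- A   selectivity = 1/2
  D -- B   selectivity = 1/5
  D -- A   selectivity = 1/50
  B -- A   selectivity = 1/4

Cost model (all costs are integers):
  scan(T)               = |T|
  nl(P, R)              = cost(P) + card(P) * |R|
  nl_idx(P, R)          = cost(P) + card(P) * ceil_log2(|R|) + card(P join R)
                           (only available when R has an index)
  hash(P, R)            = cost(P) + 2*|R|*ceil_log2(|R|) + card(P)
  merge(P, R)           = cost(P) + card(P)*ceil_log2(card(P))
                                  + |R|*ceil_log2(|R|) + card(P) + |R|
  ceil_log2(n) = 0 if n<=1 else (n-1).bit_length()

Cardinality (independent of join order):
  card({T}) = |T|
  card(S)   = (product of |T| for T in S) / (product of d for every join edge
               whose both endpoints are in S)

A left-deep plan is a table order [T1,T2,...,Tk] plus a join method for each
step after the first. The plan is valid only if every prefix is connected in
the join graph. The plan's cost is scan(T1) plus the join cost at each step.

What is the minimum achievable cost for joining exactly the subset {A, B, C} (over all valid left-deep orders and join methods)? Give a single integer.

1240

Selinger DP over subsets of {A,B,C}:
  {C}: scan cost=80, card=80
  {B}: scan cost=40, card=40
  {A}: scan cost=50, card=50
  {BC}: card=160; try (C,nl_idx)→480, (B,hash)→640, (C,merge)→960, (B,merge)→1000, (C,hash)→1200, (C,nl)→3240 …(+1); best=480 via (C,nl_idx)
  {AC}: card=2000; try (A,hash)→760, (C,merge)→1040, (A,merge)→1070, (C,hash)→1220, (C,nl_idx)→2400, (C,nl)→4050 …(+1); best=760 via (A,hash)
  {AB}: card=500; try (B,hash)→580, (A,merge)→670, (B,merge)→680, (A,hash)→680, (A,nl)→2040, (B,nl)→2050; best=580 via (B,hash)
  {ABC}: card=1000; try (A,hash)→1240, (C,hash)→2200, (A,merge)→2270, (B,hash)→3240, (C,nl_idx)→5080, (C,merge)→6220 …(+4); best=1240 via (A,hash)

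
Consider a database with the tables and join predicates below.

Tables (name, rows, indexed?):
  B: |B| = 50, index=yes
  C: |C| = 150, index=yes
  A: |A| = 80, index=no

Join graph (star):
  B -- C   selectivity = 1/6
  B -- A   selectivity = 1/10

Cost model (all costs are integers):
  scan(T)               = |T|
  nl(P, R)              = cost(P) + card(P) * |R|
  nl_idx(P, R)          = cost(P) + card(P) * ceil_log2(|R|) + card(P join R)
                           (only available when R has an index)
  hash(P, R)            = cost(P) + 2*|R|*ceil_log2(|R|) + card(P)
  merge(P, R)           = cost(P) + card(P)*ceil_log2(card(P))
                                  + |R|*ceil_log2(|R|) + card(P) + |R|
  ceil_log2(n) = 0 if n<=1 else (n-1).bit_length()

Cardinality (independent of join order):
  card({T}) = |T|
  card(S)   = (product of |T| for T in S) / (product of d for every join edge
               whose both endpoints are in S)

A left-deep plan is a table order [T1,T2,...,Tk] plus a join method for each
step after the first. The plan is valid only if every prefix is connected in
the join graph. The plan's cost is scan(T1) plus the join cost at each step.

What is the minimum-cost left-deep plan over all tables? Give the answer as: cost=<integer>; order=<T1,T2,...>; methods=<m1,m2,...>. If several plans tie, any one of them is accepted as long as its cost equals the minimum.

Selinger DP (subsets sized 1..n):
  {B}: scan cost=50, card=50
  {C}: scan cost=150, card=150
  {A}: scan cost=80, card=80
  {BC}: card=1250; try (B,hash)→900, (C,nl_idx)→1700, (C,merge)→1750, (B,merge)→1850, (B,nl_idx)→2300, (C,hash)→2500 …(+2); best=900 via (B,hash)
  {AB}: card=400; try (B,hash)→760, (B,nl_idx)→960, (A,merge)→1040, (B,merge)→1070, (A,hash)→1220, (A,nl)→4050 …(+1); best=760 via (B,hash)
  {ABC}: card=10000; try (A,hash)→3270, (C,hash)→3560, (C,merge)→6110, (C,nl_idx)→13960, (A,merge)→16540, (C,nl)→60760 …(+1); best=3270 via (A,hash)

cost=3270; order=C,B,A; methods=hash,hash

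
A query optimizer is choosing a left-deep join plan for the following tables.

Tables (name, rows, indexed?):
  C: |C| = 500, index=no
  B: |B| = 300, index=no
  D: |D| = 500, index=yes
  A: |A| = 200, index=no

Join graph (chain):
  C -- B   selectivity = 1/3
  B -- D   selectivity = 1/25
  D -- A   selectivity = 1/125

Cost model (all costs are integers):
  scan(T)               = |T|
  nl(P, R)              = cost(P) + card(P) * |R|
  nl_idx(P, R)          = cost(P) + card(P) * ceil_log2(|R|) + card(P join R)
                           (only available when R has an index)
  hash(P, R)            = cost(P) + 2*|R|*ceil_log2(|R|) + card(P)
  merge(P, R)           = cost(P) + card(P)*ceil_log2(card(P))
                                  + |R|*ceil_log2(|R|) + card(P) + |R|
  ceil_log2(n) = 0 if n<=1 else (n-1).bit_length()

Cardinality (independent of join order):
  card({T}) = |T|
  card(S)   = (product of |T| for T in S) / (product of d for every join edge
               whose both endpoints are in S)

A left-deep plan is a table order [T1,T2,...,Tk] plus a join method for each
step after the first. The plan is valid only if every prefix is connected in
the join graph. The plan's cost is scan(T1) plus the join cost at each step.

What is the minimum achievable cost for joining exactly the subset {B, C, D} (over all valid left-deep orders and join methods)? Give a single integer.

Selinger DP over subsets of {B,C,D}:
  {C}: scan cost=500, card=500
  {B}: scan cost=300, card=300
  {D}: scan cost=500, card=500
  {BC}: card=50000; try (B,hash)→6400, (C,merge)→8300, (B,merge)→8500, (C,hash)→9600, (C,nl)→150300, (B,nl)→150500; best=6400 via (B,hash)
  {BD}: card=6000; try (B,hash)→6400, (D,merge)→8300, (B,merge)→8500, (D,nl_idx)→9000, (D,hash)→9600, (D,nl)→150300 …(+1); best=6400 via (B,hash)
  {BCD}: card=1000000; try (C,hash)→21400, (D,hash)→65400, (C,merge)→95400, (D,merge)→861400, (D,nl_idx)→1456400, (C,nl)→3006400 …(+1); best=21400 via (C,hash)

21400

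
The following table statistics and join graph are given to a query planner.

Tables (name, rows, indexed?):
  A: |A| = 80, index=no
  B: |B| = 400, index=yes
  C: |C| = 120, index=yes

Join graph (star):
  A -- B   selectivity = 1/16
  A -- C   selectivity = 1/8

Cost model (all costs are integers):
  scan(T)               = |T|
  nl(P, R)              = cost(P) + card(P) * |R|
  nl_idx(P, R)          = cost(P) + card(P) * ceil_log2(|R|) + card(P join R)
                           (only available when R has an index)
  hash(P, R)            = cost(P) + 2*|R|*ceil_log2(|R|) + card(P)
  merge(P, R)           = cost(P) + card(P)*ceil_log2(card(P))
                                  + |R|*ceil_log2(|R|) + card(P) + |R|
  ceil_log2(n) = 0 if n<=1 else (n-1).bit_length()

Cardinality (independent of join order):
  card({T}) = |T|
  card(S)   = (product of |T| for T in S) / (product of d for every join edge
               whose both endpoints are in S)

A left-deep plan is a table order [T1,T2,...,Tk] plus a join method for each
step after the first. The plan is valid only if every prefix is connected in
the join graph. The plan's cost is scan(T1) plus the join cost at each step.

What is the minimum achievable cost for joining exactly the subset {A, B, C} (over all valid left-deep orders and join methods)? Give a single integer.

5600

Selinger DP over subsets of {A,B,C}:
  {A}: scan cost=80, card=80
  {B}: scan cost=400, card=400
  {C}: scan cost=120, card=120
  {AB}: card=2000; try (A,hash)→1920, (B,nl_idx)→2800, (B,merge)→4720, (A,merge)→5040, (B,hash)→7360, (B,nl)→32080 …(+1); best=1920 via (A,hash)
  {AC}: card=1200; try (A,hash)→1360, (C,merge)→1680, (A,merge)→1720, (C,hash)→1840, (C,nl_idx)→1840, (C,nl)→9680 …(+1); best=1360 via (A,hash)
  {ABC}: card=30000; try (C,hash)→5600, (B,hash)→9760, (B,merge)→19760, (C,merge)→26880, (B,nl_idx)→42160, (C,nl_idx)→45920 …(+2); best=5600 via (C,hash)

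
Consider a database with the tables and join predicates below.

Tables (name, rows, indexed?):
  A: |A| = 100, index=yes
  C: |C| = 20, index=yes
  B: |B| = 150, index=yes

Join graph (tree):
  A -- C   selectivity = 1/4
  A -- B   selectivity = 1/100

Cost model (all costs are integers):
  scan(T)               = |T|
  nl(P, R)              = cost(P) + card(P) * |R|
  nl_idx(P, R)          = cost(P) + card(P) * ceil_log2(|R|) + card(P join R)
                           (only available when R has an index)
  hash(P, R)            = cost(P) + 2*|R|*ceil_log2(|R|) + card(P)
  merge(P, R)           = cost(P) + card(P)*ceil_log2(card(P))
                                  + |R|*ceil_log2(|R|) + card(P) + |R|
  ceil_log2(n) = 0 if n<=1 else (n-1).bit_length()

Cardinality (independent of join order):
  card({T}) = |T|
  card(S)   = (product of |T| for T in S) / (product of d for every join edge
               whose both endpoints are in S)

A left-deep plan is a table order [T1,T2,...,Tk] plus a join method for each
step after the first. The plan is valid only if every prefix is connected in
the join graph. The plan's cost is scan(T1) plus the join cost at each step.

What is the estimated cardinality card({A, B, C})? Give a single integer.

750

Tables in S: A(100), B(150), C(20)
Edges inside S: A-C(d=4), A-B(d=100)
numerator = 100 * 150 * 20 = 300000
denominator = 4 * 100 = 400
card(S) = 300000 / 400 = 750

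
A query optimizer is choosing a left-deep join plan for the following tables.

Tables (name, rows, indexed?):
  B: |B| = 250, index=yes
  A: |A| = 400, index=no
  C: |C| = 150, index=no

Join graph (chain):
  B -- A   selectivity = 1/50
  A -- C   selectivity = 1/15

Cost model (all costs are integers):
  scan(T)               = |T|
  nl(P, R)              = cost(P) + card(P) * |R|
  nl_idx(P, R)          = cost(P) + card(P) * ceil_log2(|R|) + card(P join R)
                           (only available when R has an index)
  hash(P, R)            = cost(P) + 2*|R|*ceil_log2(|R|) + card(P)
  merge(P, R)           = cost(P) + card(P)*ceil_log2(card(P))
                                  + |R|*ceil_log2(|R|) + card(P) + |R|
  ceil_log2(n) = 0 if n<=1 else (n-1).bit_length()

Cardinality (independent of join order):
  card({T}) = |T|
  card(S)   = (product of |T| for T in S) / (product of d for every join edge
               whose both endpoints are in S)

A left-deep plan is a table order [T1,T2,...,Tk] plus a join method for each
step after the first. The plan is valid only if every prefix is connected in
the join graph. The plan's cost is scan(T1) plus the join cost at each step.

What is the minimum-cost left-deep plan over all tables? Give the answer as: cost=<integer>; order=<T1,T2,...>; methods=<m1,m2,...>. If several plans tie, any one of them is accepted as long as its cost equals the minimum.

cost=9200; order=A,B,C; methods=hash,hash

Selinger DP (subsets sized 1..n):
  {B}: scan cost=250, card=250
  {A}: scan cost=400, card=400
  {C}: scan cost=150, card=150
  {AB}: card=2000; try (B,hash)→4800, (B,nl_idx)→5600, (A,merge)→6500, (B,merge)→6650, (A,hash)→7700, (A,nl)→100250 …(+1); best=4800 via (B,hash)
  {AC}: card=4000; try (C,hash)→3200, (A,merge)→5500, (C,merge)→5750, (A,hash)→7500, (A,nl)→60150, (C,nl)→60400; best=3200 via (C,hash)
  {ABC}: card=20000; try (C,hash)→9200, (B,hash)→11200, (C,merge)→30150, (B,nl_idx)→55200, (B,merge)→57450, (C,nl)→304800 …(+1); best=9200 via (C,hash)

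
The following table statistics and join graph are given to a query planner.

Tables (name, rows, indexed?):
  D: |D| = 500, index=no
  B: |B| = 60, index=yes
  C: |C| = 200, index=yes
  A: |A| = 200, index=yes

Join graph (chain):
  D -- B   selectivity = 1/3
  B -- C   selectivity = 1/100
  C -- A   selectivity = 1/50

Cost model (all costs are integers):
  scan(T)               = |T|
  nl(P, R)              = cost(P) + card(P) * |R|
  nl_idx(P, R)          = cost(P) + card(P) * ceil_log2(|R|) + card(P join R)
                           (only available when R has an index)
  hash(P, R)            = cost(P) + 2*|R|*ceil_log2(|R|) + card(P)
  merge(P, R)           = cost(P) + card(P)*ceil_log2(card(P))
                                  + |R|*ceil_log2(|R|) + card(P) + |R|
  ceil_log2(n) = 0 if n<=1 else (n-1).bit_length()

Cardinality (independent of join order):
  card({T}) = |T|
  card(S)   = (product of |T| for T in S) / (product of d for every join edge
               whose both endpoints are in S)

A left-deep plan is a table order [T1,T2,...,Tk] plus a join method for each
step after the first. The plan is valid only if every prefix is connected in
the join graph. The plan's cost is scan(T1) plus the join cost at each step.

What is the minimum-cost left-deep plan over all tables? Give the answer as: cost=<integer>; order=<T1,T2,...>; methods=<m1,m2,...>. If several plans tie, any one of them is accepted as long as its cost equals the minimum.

cost=11580; order=B,C,A,D; methods=nl_idx,nl_idx,hash

Selinger DP (subsets sized 1..n):
  {D}: scan cost=500, card=500
  {B}: scan cost=60, card=60
  {C}: scan cost=200, card=200
  {A}: scan cost=200, card=200
  {BD}: card=10000; try (B,hash)→1720, (D,merge)→5480, (B,merge)→5920, (D,hash)→9120, (B,nl_idx)→13500, (D,nl)→30060 …(+1); best=1720 via (B,hash)
  {BC}: card=120; try (C,nl_idx)→660, (B,hash)→1120, (B,nl_idx)→1520, (C,merge)→2280, (B,merge)→2420, (C,hash)→3320 …(+2); best=660 via (C,nl_idx)
  {AC}: card=800; try (C,nl_idx)→2600, (A,nl_idx)→2600, (C,hash)→3600, (A,hash)→3600, (C,merge)→3800, (A,merge)→3800 …(+2); best=2600 via (C,nl_idx)
  {BCD}: card=20000; try (D,merge)→6620, (D,hash)→9780, (C,hash)→14920, (D,nl)→60660, (C,nl_idx)→101720, (C,merge)→153520 …(+1); best=6620 via (D,merge)
  {ABC}: card=480; try (A,nl_idx)→2100, (A,merge)→3420, (A,hash)→3980, (B,hash)→4120, (B,nl_idx)→7880, (B,merge)→11820 …(+2); best=2100 via (A,nl_idx)
  {ABCD}: card=80000; try (D,hash)→11580, (D,merge)→11900, (A,hash)→29820, (D,nl)→242100, (A,nl_idx)→246620, (A,merge)→328420 …(+1); best=11580 via (D,hash)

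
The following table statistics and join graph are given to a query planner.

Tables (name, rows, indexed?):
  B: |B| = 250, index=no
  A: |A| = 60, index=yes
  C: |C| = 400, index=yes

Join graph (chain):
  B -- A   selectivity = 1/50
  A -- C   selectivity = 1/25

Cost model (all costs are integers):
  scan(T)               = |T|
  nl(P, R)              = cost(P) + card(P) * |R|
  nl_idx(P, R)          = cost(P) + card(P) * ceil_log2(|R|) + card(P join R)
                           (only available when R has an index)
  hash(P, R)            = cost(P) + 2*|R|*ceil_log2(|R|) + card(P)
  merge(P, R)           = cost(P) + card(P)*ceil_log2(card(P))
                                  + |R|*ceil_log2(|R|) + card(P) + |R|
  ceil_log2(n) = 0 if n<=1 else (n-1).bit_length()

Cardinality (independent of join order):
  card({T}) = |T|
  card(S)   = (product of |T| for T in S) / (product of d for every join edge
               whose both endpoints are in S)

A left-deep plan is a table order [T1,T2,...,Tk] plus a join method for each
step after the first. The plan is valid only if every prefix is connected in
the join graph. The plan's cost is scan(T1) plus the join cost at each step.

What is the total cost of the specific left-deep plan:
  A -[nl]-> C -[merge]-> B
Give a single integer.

36870

step 1: scan A: cost=60, card=60
step 2: join C via nl
    card(P join C) = 60*400/(25) = 960
    cost = 60 + 60*400 = 24060
step 3: join B via merge
    card(P join B) = 960*250/(50) = 4800
    cost = 24060 + 960*10 + 250*8 + 960 + 250 = 36870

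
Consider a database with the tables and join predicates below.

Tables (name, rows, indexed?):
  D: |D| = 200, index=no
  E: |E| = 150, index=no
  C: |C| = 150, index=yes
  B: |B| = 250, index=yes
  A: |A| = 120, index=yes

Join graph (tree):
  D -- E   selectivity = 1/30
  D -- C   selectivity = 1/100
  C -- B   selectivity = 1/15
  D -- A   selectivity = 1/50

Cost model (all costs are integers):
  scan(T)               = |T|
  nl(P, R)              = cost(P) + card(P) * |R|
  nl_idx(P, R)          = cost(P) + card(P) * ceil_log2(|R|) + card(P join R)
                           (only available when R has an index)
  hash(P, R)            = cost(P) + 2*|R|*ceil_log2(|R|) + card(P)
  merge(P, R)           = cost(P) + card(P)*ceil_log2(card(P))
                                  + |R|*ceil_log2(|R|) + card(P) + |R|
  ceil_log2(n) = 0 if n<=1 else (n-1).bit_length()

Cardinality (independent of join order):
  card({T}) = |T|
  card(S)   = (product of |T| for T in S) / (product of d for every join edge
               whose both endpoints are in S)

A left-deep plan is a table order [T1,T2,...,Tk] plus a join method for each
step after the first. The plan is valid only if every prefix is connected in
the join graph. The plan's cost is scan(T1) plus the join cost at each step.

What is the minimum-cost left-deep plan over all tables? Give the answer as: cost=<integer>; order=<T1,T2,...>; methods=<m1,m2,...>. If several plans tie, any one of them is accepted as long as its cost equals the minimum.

Selinger DP (subsets sized 1..n):
  {D}: scan cost=200, card=200
  {E}: scan cost=150, card=150
  {C}: scan cost=150, card=150
  {B}: scan cost=250, card=250
  {A}: scan cost=120, card=120
  {DE}: card=1000; try (E,hash)→2800, (D,merge)→3300, (E,merge)→3350, (D,hash)→3500, (D,nl)→30150, (E,nl)→30200; best=2800 via (E,hash)
  {CD}: card=300; try (C,nl_idx)→2100, (C,hash)→2800, (D,merge)→3300, (C,merge)→3350, (D,hash)→3500, (D,nl)→30150 …(+1); best=2100 via (C,nl_idx)
  {AD}: card=480; try (A,hash)→2080, (A,nl_idx)→2080, (D,merge)→2880, (A,merge)→2960, (D,hash)→3440, (D,nl)→24120 …(+1); best=2080 via (A,hash)
  {BC}: card=2500; try (C,hash)→2900, (B,merge)→3750, (C,merge)→3850, (B,nl_idx)→3850, (B,hash)→4300, (C,nl_idx)→4750 …(+2); best=2900 via (C,hash)
  {CDE}: card=1500; try (E,hash)→4800, (C,hash)→6200, (E,merge)→6450, (C,nl_idx)→12300, (C,merge)→15150, (E,nl)→47100 …(+1); best=4800 via (E,hash)
  {ADE}: card=2400; try (E,hash)→4960, (A,hash)→5480, (E,merge)→8230, (A,nl_idx)→12200, (A,merge)→14760, (E,nl)→74080 …(+1); best=4960 via (E,hash)
  {BCD}: card=5000; try (B,hash)→6400, (B,merge)→7350, (D,hash)→8600, (B,nl_idx)→9500, (D,merge)→37200, (B,nl)→77100 …(+1); best=6400 via (B,hash)
  {ACD}: card=720; try (A,hash)→4080, (A,nl_idx)→4920, (C,hash)→4960, (A,merge)→6060, (C,nl_idx)→6640, (C,merge)→8230 …(+2); best=4080 via (A,hash)
  {BCDE}: card=25000; try (B,hash)→10300, (E,hash)→13800, (B,merge)→25050, (B,nl_idx)→41800, (E,merge)→77750, (B,nl)→379800 …(+1); best=10300 via (B,hash)
  {ACDE}: card=3600; try (E,hash)→7200, (A,hash)→7980, (C,hash)→9760, (E,merge)→13350, (A,nl_idx)→18900, (A,merge)→23760 …(+5); best=7200 via (E,hash)
  {ABCD}: card=12000; try (B,hash)→8800, (A,hash)→13080, (B,merge)→14250, (B,nl_idx)→21840, (A,nl_idx)→53400, (A,merge)→77360 …(+2); best=8800 via (B,hash)
  {ABCDE}: card=60000; try (B,hash)→14800, (E,hash)→23200, (A,hash)→36980, (B,merge)→56250, (B,nl_idx)→96000, (E,merge)→190150 …(+5); best=14800 via (B,hash)

cost=14800; order=D,C,A,E,B; methods=nl_idx,hash,hash,hash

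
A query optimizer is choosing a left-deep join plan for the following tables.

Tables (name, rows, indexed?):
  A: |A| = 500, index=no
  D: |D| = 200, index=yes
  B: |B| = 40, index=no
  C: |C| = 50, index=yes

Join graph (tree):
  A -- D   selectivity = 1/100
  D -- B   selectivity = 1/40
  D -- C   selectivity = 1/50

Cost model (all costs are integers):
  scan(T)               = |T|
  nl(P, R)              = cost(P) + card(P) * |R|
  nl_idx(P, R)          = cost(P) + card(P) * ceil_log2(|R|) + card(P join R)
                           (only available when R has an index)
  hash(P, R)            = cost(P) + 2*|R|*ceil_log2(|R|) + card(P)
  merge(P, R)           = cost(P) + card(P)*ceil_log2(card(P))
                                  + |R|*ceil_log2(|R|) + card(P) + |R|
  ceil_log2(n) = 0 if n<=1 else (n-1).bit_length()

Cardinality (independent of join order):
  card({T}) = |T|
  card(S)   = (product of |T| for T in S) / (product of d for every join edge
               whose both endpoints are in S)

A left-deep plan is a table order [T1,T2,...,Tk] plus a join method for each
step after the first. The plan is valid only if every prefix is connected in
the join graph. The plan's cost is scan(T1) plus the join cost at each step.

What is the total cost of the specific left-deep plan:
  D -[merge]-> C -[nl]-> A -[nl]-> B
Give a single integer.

step 1: scan D: cost=200, card=200
step 2: join C via merge
    card(P join C) = 200*50/(50) = 200
    cost = 200 + 200*8 + 50*6 + 200 + 50 = 2350
step 3: join A via nl
    card(P join A) = 200*500/(100) = 1000
    cost = 2350 + 200*500 = 102350
step 4: join B via nl
    card(P join B) = 1000*40/(40) = 1000
    cost = 102350 + 1000*40 = 142350

142350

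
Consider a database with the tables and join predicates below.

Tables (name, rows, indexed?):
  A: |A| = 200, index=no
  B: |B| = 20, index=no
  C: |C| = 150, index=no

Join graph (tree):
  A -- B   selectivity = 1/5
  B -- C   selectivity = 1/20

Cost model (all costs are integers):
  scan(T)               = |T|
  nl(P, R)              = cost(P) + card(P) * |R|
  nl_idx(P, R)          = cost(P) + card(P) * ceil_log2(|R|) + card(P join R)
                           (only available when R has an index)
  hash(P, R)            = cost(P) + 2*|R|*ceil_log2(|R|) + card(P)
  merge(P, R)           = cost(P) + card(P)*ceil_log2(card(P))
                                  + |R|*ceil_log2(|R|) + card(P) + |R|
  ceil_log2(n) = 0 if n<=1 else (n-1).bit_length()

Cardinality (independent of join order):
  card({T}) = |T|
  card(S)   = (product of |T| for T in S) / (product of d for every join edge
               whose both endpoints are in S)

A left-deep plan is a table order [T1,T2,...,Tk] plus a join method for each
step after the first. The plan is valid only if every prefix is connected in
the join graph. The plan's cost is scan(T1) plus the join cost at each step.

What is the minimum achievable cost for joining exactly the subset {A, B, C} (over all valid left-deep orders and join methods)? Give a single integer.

3650

Selinger DP over subsets of {A,B,C}:
  {A}: scan cost=200, card=200
  {B}: scan cost=20, card=20
  {C}: scan cost=150, card=150
  {AB}: card=800; try (B,hash)→600, (A,merge)→1940, (B,merge)→2120, (A,hash)→3240, (A,nl)→4020, (B,nl)→4200; best=600 via (B,hash)
  {BC}: card=150; try (B,hash)→500, (C,merge)→1490, (B,merge)→1620, (C,hash)→2440, (C,nl)→3020, (B,nl)→3150; best=500 via (B,hash)
  {ABC}: card=6000; try (A,merge)→3650, (C,hash)→3800, (A,hash)→3850, (C,merge)→10750, (A,nl)→30500, (C,nl)→120600; best=3650 via (A,merge)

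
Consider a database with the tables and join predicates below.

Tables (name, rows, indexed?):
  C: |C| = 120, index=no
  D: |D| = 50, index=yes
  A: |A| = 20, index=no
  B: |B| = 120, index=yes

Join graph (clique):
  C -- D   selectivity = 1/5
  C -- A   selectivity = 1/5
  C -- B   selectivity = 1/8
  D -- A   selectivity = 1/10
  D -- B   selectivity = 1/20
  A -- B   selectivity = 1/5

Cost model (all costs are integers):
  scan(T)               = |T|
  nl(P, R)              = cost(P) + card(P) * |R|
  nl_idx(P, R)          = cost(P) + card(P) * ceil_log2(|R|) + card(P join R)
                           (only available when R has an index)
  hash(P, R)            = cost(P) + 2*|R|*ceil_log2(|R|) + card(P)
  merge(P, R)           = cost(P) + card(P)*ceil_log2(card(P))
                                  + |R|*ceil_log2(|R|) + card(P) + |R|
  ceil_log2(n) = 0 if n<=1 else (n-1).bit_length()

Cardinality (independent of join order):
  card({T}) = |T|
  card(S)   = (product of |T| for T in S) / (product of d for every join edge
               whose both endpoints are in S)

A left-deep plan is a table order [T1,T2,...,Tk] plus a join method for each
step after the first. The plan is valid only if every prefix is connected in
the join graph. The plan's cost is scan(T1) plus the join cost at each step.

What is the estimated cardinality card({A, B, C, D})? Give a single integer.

72

Tables in S: A(20), B(120), C(120), D(50)
Edges inside S: C-D(d=5), C-A(d=5), C-B(d=8), D-A(d=10), D-B(d=20), A-B(d=5)
numerator = 20 * 120 * 120 * 50 = 14400000
denominator = 5 * 5 * 8 * 10 * 20 * 5 = 200000
card(S) = 14400000 / 200000 = 72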